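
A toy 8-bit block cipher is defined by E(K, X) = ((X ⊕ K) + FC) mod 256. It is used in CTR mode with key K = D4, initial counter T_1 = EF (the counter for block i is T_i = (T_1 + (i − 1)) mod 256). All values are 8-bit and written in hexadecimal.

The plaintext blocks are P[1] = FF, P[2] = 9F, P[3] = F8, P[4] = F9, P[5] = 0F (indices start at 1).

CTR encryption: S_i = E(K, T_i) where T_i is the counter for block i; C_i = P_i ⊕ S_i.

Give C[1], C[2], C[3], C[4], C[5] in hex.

C[1]: T = EF, S = E(K, T) = 37; FF ⊕ 37 = C8.
C[2]: T = F0, S = E(K, T) = 20; 9F ⊕ 20 = BF.
C[3]: T = F1, S = E(K, T) = 21; F8 ⊕ 21 = D9.
C[4]: T = F2, S = E(K, T) = 22; F9 ⊕ 22 = DB.
C[5]: T = F3, S = E(K, T) = 23; 0F ⊕ 23 = 2C.

C[1] = C8, C[2] = BF, C[3] = D9, C[4] = DB, C[5] = 2C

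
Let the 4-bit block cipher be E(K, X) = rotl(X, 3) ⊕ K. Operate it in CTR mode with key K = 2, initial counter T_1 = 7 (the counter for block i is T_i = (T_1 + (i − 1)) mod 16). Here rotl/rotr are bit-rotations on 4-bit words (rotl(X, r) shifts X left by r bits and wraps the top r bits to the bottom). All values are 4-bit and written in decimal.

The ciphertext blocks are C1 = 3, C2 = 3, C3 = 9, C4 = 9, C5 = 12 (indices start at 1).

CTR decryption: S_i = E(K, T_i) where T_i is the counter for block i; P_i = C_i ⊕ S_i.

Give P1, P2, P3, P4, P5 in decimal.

P1 = 10, P2 = 5, P3 = 7, P4 = 14, P5 = 3

P1: T = 7, S = E(K, T) = 9; 3 ⊕ 9 = 10.
P2: T = 8, S = E(K, T) = 6; 3 ⊕ 6 = 5.
P3: T = 9, S = E(K, T) = 14; 9 ⊕ 14 = 7.
P4: T = 10, S = E(K, T) = 7; 9 ⊕ 7 = 14.
P5: T = 11, S = E(K, T) = 15; 12 ⊕ 15 = 3.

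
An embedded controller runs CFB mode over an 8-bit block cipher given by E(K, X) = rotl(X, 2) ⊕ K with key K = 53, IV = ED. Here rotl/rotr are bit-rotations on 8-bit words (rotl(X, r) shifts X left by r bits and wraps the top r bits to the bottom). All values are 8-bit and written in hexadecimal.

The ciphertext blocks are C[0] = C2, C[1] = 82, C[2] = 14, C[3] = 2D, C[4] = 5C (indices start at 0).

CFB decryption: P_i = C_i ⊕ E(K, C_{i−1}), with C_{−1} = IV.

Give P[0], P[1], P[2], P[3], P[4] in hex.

P[0] = 26, P[1] = DA, P[2] = 4D, P[3] = 2E, P[4] = BB

P[0]: E(K, ED) = E4; C2 ⊕ E4 = 26.
P[1]: E(K, C2) = 58; 82 ⊕ 58 = DA.
P[2]: E(K, 82) = 59; 14 ⊕ 59 = 4D.
P[3]: E(K, 14) = 03; 2D ⊕ 03 = 2E.
P[4]: E(K, 2D) = E7; 5C ⊕ E7 = BB.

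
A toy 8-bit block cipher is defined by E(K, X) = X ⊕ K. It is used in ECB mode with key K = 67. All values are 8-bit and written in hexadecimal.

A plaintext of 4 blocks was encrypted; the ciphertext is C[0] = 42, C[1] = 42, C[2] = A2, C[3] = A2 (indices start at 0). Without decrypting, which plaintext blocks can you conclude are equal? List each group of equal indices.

P[0] = P[1]; P[2] = P[3]

ECB encrypts each block independently with the same key, so equal ciphertext blocks imply equal plaintext blocks.
C[0] = C[1] = 42, so P[0] = P[1].
C[2] = C[3] = A2, so P[2] = P[3].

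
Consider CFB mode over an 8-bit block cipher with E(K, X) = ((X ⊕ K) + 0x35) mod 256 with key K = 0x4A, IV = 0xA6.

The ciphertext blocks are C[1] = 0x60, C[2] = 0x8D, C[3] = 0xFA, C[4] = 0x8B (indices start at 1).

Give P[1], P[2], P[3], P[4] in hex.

P[1] = 0x41, P[2] = 0xD2, P[3] = 0x06, P[4] = 0x6E

CFB decryption: P_i = C_i ⊕ E(K, C_{i−1}), with C_{0} = IV.
P[1]: E(K, 0xA6) = 0x21; 0x60 ⊕ 0x21 = 0x41.
P[2]: E(K, 0x60) = 0x5F; 0x8D ⊕ 0x5F = 0xD2.
P[3]: E(K, 0x8D) = 0xFC; 0xFA ⊕ 0xFC = 0x06.
P[4]: E(K, 0xFA) = 0xE5; 0x8B ⊕ 0xE5 = 0x6E.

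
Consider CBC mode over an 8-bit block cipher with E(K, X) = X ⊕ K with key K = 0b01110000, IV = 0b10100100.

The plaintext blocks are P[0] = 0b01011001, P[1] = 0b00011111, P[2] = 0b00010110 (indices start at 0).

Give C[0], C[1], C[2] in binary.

CBC encryption: C_i = E(K, P_i ⊕ C_{i−1}), with C_{−1} = IV.
C[0]: P[0] ⊕ 0b10100100 = 0b11111101; E(K, 0b11111101) = 0b10001101.
C[1]: P[1] ⊕ 0b10001101 = 0b10010010; E(K, 0b10010010) = 0b11100010.
C[2]: P[2] ⊕ 0b11100010 = 0b11110100; E(K, 0b11110100) = 0b10000100.

C[0] = 0b10001101, C[1] = 0b11100010, C[2] = 0b10000100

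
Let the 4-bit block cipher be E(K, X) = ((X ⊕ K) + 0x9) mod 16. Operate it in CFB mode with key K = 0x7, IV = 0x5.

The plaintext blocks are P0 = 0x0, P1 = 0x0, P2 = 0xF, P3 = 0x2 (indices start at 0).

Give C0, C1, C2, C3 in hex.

C0 = 0xB, C1 = 0x5, C2 = 0x4, C3 = 0xE

CFB encryption: C_i = P_i ⊕ E(K, C_{i−1}), with C_{−1} = IV.
C0: E(K, 0x5) = 0xB; 0x0 ⊕ 0xB = 0xB.
C1: E(K, 0xB) = 0x5; 0x0 ⊕ 0x5 = 0x5.
C2: E(K, 0x5) = 0xB; 0xF ⊕ 0xB = 0x4.
C3: E(K, 0x4) = 0xC; 0x2 ⊕ 0xC = 0xE.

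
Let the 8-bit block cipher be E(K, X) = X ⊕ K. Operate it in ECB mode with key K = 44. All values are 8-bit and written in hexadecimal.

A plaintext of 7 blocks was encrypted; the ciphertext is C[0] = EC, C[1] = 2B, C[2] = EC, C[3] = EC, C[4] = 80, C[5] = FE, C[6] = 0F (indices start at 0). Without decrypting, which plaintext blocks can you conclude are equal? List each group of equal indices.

ECB encrypts each block independently with the same key, so equal ciphertext blocks imply equal plaintext blocks.
C[0] = C[2] = C[3] = EC, so P[0] = P[2] = P[3].

P[0] = P[2] = P[3]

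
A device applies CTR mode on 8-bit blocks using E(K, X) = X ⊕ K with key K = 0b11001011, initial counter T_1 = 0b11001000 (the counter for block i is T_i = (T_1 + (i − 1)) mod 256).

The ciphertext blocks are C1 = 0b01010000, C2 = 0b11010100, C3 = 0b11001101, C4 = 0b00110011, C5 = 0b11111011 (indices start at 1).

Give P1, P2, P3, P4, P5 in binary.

CTR decryption: S_i = E(K, T_i) where T_i is the counter for block i; P_i = C_i ⊕ S_i.
P1: T = 0b11001000, S = E(K, T) = 0b00000011; 0b01010000 ⊕ 0b00000011 = 0b01010011.
P2: T = 0b11001001, S = E(K, T) = 0b00000010; 0b11010100 ⊕ 0b00000010 = 0b11010110.
P3: T = 0b11001010, S = E(K, T) = 0b00000001; 0b11001101 ⊕ 0b00000001 = 0b11001100.
P4: T = 0b11001011, S = E(K, T) = 0b00000000; 0b00110011 ⊕ 0b00000000 = 0b00110011.
P5: T = 0b11001100, S = E(K, T) = 0b00000111; 0b11111011 ⊕ 0b00000111 = 0b11111100.

P1 = 0b01010011, P2 = 0b11010110, P3 = 0b11001100, P4 = 0b00110011, P5 = 0b11111100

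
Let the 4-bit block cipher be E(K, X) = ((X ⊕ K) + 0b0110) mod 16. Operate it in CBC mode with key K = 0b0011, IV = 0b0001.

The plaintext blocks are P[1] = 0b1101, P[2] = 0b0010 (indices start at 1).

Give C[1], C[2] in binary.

C[1] = 0b0101, C[2] = 0b1010

CBC encryption: C_i = E(K, P_i ⊕ C_{i−1}), with C_{0} = IV.
C[1]: P[1] ⊕ 0b0001 = 0b1100; E(K, 0b1100) = 0b0101.
C[2]: P[2] ⊕ 0b0101 = 0b0111; E(K, 0b0111) = 0b1010.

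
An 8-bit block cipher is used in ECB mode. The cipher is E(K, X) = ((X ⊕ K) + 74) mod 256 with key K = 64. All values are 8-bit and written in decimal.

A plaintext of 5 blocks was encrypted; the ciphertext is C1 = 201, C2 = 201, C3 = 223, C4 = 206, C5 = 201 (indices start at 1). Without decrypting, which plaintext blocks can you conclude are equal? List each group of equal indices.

ECB encrypts each block independently with the same key, so equal ciphertext blocks imply equal plaintext blocks.
C1 = C2 = C5 = 201, so P1 = P2 = P5.

P1 = P2 = P5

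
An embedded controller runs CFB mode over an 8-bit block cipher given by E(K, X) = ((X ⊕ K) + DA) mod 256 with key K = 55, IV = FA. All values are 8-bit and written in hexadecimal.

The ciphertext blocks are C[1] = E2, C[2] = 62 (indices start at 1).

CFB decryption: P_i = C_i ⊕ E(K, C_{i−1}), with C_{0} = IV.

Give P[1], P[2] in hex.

P[1]: E(K, FA) = 89; E2 ⊕ 89 = 6B.
P[2]: E(K, E2) = 91; 62 ⊕ 91 = F3.

P[1] = 6B, P[2] = F3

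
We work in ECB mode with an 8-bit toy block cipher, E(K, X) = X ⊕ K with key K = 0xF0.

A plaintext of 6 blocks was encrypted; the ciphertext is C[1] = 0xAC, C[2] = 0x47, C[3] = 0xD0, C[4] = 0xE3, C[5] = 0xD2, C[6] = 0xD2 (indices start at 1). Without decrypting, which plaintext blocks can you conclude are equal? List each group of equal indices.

ECB encrypts each block independently with the same key, so equal ciphertext blocks imply equal plaintext blocks.
C[5] = C[6] = 0xD2, so P[5] = P[6].

P[5] = P[6]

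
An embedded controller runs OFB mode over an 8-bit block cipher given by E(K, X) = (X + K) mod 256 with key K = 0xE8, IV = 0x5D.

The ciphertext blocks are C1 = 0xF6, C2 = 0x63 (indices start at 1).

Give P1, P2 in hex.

P1 = 0xB3, P2 = 0x4E

OFB decryption: S_i = E(K, S_{i−1}) with S_{0} = IV; P_i = C_i ⊕ S_i.
P1: S = E(K, 0x5D) = 0x45; 0xF6 ⊕ 0x45 = 0xB3.
P2: S = E(K, 0x45) = 0x2D; 0x63 ⊕ 0x2D = 0x4E.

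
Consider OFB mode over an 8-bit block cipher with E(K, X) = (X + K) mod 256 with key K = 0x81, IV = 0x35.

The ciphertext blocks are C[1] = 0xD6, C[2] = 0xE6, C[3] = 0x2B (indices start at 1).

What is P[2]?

OFB decryption: S_i = E(K, S_{i−1}) with S_{0} = IV; P_i = C_i ⊕ S_i.
P[1]: S = E(K, 0x35) = 0xB6; 0xD6 ⊕ 0xB6 = 0x60.
P[2]: S = E(K, 0xB6) = 0x37; 0xE6 ⊕ 0x37 = 0xD1.

P[2] = 0xD1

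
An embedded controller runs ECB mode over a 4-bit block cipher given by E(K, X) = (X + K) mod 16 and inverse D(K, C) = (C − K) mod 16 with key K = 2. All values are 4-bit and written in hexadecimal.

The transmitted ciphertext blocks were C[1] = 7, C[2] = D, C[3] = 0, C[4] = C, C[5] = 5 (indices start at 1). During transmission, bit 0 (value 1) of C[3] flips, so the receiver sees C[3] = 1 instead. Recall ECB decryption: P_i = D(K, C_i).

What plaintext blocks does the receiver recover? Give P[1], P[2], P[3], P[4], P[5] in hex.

Only C[3] changed, to 1. In ECB, a change in C_i affects only P_i. Decrypting the received ciphertext:
P[1]: D(K, 7) = 5.
P[2]: D(K, D) = B.
P[3]: D(K, 1) = F.
P[4]: D(K, C) = A.
P[5]: D(K, 5) = 3.
Blocks that differ from the original plaintext: P[3].

P[1] = 5, P[2] = B, P[3] = F, P[4] = A, P[5] = 3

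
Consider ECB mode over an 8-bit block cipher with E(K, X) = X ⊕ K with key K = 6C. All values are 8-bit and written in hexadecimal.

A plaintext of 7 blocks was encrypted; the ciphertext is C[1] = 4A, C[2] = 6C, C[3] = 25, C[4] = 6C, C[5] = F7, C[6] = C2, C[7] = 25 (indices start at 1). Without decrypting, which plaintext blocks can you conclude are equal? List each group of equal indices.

P[2] = P[4]; P[3] = P[7]

ECB encrypts each block independently with the same key, so equal ciphertext blocks imply equal plaintext blocks.
C[2] = C[4] = 6C, so P[2] = P[4].
C[3] = C[7] = 25, so P[3] = P[7].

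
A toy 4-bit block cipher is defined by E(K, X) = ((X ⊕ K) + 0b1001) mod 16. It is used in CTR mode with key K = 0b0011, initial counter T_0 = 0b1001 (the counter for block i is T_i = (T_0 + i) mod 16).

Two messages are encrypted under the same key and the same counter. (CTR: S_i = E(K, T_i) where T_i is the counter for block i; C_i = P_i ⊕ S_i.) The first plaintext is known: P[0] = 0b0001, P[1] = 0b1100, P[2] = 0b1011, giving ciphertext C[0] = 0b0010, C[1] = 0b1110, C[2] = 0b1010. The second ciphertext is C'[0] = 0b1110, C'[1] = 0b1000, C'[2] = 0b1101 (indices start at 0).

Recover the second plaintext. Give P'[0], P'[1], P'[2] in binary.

In CTR with a reused counter, both messages share the same keystream S_i, so C_i ⊕ C'_i = P_i ⊕ P'_i and thus P'_i = P_i ⊕ C_i ⊕ C'_i.
P'[0]: 0b0001 ⊕ 0b0010 ⊕ 0b1110 = 0b1101.
P'[1]: 0b1100 ⊕ 0b1110 ⊕ 0b1000 = 0b1010.
P'[2]: 0b1011 ⊕ 0b1010 ⊕ 0b1101 = 0b1100.

P'[0] = 0b1101, P'[1] = 0b1010, P'[2] = 0b1100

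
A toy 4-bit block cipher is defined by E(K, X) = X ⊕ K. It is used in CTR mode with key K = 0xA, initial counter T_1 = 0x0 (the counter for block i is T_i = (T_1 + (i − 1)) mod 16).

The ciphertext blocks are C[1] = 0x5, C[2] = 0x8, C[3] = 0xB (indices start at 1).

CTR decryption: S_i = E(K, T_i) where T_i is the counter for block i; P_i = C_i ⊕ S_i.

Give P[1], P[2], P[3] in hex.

P[1]: T = 0x0, S = E(K, T) = 0xA; 0x5 ⊕ 0xA = 0xF.
P[2]: T = 0x1, S = E(K, T) = 0xB; 0x8 ⊕ 0xB = 0x3.
P[3]: T = 0x2, S = E(K, T) = 0x8; 0xB ⊕ 0x8 = 0x3.

P[1] = 0xF, P[2] = 0x3, P[3] = 0x3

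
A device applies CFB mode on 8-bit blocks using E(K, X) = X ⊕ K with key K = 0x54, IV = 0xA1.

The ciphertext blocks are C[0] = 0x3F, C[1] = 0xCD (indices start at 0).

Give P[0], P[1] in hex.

P[0] = 0xCA, P[1] = 0xA6

CFB decryption: P_i = C_i ⊕ E(K, C_{i−1}), with C_{−1} = IV.
P[0]: E(K, 0xA1) = 0xF5; 0x3F ⊕ 0xF5 = 0xCA.
P[1]: E(K, 0x3F) = 0x6B; 0xCD ⊕ 0x6B = 0xA6.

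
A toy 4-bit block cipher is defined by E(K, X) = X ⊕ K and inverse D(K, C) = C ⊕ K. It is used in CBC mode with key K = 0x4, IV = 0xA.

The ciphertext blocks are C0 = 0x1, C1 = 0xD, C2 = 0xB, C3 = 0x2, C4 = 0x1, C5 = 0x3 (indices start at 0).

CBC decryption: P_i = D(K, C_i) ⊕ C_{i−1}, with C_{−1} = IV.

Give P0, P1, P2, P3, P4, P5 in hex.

P0 = 0xF, P1 = 0x8, P2 = 0x2, P3 = 0xD, P4 = 0x7, P5 = 0x6

P0: D(K, 0x1) = 0x5; 0x5 ⊕ 0xA = 0xF.
P1: D(K, 0xD) = 0x9; 0x9 ⊕ 0x1 = 0x8.
P2: D(K, 0xB) = 0xF; 0xF ⊕ 0xD = 0x2.
P3: D(K, 0x2) = 0x6; 0x6 ⊕ 0xB = 0xD.
P4: D(K, 0x1) = 0x5; 0x5 ⊕ 0x2 = 0x7.
P5: D(K, 0x3) = 0x7; 0x7 ⊕ 0x1 = 0x6.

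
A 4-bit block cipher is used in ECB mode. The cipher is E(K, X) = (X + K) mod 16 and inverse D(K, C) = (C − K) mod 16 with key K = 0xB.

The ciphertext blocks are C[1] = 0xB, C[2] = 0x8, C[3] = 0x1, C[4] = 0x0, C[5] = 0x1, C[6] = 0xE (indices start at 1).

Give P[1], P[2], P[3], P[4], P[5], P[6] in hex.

P[1] = 0x0, P[2] = 0xD, P[3] = 0x6, P[4] = 0x5, P[5] = 0x6, P[6] = 0x3

ECB decryption: P_i = D(K, C_i).
P[1]: D(K, 0xB) = 0x0.
P[2]: D(K, 0x8) = 0xD.
P[3]: D(K, 0x1) = 0x6.
P[4]: D(K, 0x0) = 0x5.
P[5]: D(K, 0x1) = 0x6.
P[6]: D(K, 0xE) = 0x3.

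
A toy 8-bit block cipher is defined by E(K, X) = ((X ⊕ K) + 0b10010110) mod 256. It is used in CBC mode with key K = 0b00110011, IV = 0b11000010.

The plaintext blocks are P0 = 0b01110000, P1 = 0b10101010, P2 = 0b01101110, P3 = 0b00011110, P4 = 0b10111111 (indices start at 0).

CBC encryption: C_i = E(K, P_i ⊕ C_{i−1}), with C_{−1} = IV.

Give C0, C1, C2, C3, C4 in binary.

C0: P0 ⊕ 0b11000010 = 0b10110010; E(K, 0b10110010) = 0b00010111.
C1: P1 ⊕ 0b00010111 = 0b10111101; E(K, 0b10111101) = 0b00100100.
C2: P2 ⊕ 0b00100100 = 0b01001010; E(K, 0b01001010) = 0b00001111.
C3: P3 ⊕ 0b00001111 = 0b00010001; E(K, 0b00010001) = 0b10111000.
C4: P4 ⊕ 0b10111000 = 0b00000111; E(K, 0b00000111) = 0b11001010.

C0 = 0b00010111, C1 = 0b00100100, C2 = 0b00001111, C3 = 0b10111000, C4 = 0b11001010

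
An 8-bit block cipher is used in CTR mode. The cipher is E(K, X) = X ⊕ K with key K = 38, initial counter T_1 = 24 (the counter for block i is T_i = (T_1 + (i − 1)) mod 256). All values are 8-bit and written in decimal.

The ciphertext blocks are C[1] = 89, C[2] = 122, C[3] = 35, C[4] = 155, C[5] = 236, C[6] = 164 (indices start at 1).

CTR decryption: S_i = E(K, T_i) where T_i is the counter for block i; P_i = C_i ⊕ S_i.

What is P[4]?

P[4]: T = 27, S = E(K, T) = 61; 155 ⊕ 61 = 166.

P[4] = 166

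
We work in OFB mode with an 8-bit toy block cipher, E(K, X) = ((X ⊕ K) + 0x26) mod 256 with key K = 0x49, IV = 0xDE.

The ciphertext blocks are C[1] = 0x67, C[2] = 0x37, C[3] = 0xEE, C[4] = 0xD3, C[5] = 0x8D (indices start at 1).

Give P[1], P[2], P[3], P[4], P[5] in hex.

P[1] = 0xDA, P[2] = 0x2D, P[3] = 0x97, P[4] = 0x85, P[5] = 0xC8

OFB decryption: S_i = E(K, S_{i−1}) with S_{0} = IV; P_i = C_i ⊕ S_i.
P[1]: S = E(K, 0xDE) = 0xBD; 0x67 ⊕ 0xBD = 0xDA.
P[2]: S = E(K, 0xBD) = 0x1A; 0x37 ⊕ 0x1A = 0x2D.
P[3]: S = E(K, 0x1A) = 0x79; 0xEE ⊕ 0x79 = 0x97.
P[4]: S = E(K, 0x79) = 0x56; 0xD3 ⊕ 0x56 = 0x85.
P[5]: S = E(K, 0x56) = 0x45; 0x8D ⊕ 0x45 = 0xC8.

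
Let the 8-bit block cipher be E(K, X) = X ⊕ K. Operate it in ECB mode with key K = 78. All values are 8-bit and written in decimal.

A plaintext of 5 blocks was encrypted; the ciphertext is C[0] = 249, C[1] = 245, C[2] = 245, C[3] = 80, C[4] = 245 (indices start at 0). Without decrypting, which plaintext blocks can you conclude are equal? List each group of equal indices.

P[1] = P[2] = P[4]

ECB encrypts each block independently with the same key, so equal ciphertext blocks imply equal plaintext blocks.
C[1] = C[2] = C[4] = 245, so P[1] = P[2] = P[4].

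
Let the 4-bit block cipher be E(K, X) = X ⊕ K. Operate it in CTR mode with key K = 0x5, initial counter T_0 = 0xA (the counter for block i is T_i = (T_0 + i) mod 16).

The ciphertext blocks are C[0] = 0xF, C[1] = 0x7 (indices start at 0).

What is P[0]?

P[0] = 0x0

CTR decryption: S_i = E(K, T_i) where T_i is the counter for block i; P_i = C_i ⊕ S_i.
P[0]: T = 0xA, S = E(K, T) = 0xF; 0xF ⊕ 0xF = 0x0.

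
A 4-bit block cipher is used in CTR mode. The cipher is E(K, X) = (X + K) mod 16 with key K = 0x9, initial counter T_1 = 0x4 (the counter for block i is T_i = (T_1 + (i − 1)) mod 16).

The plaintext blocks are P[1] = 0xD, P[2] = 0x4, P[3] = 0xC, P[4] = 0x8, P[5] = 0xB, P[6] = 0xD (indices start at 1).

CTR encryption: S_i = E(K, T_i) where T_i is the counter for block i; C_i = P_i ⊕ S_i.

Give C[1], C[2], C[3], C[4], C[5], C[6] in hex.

C[1] = 0x0, C[2] = 0xA, C[3] = 0x3, C[4] = 0x8, C[5] = 0xA, C[6] = 0xF

C[1]: T = 0x4, S = E(K, T) = 0xD; 0xD ⊕ 0xD = 0x0.
C[2]: T = 0x5, S = E(K, T) = 0xE; 0x4 ⊕ 0xE = 0xA.
C[3]: T = 0x6, S = E(K, T) = 0xF; 0xC ⊕ 0xF = 0x3.
C[4]: T = 0x7, S = E(K, T) = 0x0; 0x8 ⊕ 0x0 = 0x8.
C[5]: T = 0x8, S = E(K, T) = 0x1; 0xB ⊕ 0x1 = 0xA.
C[6]: T = 0x9, S = E(K, T) = 0x2; 0xD ⊕ 0x2 = 0xF.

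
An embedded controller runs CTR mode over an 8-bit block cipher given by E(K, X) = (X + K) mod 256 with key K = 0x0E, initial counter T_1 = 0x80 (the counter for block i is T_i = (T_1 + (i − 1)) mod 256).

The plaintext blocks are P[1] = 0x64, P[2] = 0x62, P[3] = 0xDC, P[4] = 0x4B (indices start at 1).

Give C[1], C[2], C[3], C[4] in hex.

CTR encryption: S_i = E(K, T_i) where T_i is the counter for block i; C_i = P_i ⊕ S_i.
C[1]: T = 0x80, S = E(K, T) = 0x8E; 0x64 ⊕ 0x8E = 0xEA.
C[2]: T = 0x81, S = E(K, T) = 0x8F; 0x62 ⊕ 0x8F = 0xED.
C[3]: T = 0x82, S = E(K, T) = 0x90; 0xDC ⊕ 0x90 = 0x4C.
C[4]: T = 0x83, S = E(K, T) = 0x91; 0x4B ⊕ 0x91 = 0xDA.

C[1] = 0xEA, C[2] = 0xED, C[3] = 0x4C, C[4] = 0xDA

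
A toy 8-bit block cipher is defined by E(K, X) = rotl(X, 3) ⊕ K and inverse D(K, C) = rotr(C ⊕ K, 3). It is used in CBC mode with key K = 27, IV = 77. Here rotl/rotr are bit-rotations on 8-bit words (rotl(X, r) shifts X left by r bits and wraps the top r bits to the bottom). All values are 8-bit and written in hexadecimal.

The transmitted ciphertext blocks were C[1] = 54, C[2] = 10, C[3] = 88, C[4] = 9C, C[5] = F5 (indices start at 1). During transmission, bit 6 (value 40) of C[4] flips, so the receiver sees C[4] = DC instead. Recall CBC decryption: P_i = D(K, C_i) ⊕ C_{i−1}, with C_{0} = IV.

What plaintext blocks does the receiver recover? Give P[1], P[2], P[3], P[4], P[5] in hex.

P[1] = 19, P[2] = B2, P[3] = E5, P[4] = F7, P[5] = 86

Only C[4] changed, to DC. In CBC, a change in C_i garbles P_i and flips the same bit in P_{i+1}. Decrypting the received ciphertext:
P[1]: D(K, 54) = 6E; 6E ⊕ 77 = 19.
P[2]: D(K, 10) = E6; E6 ⊕ 54 = B2.
P[3]: D(K, 88) = F5; F5 ⊕ 10 = E5.
P[4]: D(K, DC) = 7F; 7F ⊕ 88 = F7.
P[5]: D(K, F5) = 5A; 5A ⊕ DC = 86.
Blocks that differ from the original plaintext: P[4], P[5].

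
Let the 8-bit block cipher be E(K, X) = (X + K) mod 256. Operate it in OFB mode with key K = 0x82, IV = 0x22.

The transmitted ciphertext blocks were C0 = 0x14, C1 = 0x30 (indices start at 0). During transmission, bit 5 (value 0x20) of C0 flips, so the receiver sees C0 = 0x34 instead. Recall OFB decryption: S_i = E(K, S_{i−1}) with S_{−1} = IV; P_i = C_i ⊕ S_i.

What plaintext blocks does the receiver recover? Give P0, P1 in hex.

P0 = 0x90, P1 = 0x16

Only C0 changed, to 0x34. In OFB, a change in C_i flips the same bit in P_i only; the keystream is unaffected. Decrypting the received ciphertext:
P0: S = E(K, 0x22) = 0xA4; 0x34 ⊕ 0xA4 = 0x90.
P1: S = E(K, 0xA4) = 0x26; 0x30 ⊕ 0x26 = 0x16.
Blocks that differ from the original plaintext: P0.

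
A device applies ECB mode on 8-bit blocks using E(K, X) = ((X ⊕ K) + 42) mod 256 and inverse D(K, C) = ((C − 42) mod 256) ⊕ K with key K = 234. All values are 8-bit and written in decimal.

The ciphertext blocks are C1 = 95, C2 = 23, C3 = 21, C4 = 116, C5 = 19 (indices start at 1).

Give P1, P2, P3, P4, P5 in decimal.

ECB decryption: P_i = D(K, C_i).
P1: D(K, 95) = 223.
P2: D(K, 23) = 7.
P3: D(K, 21) = 1.
P4: D(K, 116) = 160.
P5: D(K, 19) = 3.

P1 = 223, P2 = 7, P3 = 1, P4 = 160, P5 = 3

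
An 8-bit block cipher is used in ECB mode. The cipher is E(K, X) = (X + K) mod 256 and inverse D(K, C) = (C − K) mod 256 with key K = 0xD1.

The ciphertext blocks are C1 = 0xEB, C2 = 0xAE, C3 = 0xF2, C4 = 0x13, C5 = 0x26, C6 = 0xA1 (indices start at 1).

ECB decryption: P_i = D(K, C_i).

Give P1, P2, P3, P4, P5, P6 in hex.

P1 = 0x1A, P2 = 0xDD, P3 = 0x21, P4 = 0x42, P5 = 0x55, P6 = 0xD0

P1: D(K, 0xEB) = 0x1A.
P2: D(K, 0xAE) = 0xDD.
P3: D(K, 0xF2) = 0x21.
P4: D(K, 0x13) = 0x42.
P5: D(K, 0x26) = 0x55.
P6: D(K, 0xA1) = 0xD0.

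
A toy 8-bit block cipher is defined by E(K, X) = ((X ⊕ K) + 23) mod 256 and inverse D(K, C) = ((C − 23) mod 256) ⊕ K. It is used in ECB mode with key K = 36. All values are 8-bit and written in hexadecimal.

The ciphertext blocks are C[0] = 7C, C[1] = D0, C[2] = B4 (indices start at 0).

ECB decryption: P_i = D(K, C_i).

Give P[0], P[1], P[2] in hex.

P[0] = 6F, P[1] = 9B, P[2] = A7

P[0]: D(K, 7C) = 6F.
P[1]: D(K, D0) = 9B.
P[2]: D(K, B4) = A7.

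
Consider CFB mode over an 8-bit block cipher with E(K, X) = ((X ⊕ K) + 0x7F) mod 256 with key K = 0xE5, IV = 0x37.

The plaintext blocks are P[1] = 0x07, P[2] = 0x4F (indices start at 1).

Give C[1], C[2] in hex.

C[1] = 0x56, C[2] = 0x7D

CFB encryption: C_i = P_i ⊕ E(K, C_{i−1}), with C_{0} = IV.
C[1]: E(K, 0x37) = 0x51; 0x07 ⊕ 0x51 = 0x56.
C[2]: E(K, 0x56) = 0x32; 0x4F ⊕ 0x32 = 0x7D.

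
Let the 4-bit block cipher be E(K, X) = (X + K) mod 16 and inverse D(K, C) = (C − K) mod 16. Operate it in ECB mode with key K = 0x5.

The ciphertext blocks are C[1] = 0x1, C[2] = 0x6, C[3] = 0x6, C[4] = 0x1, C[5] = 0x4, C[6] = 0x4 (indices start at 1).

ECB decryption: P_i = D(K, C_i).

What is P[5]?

P[5] = 0xF

P[5]: D(K, 0x4) = 0xF.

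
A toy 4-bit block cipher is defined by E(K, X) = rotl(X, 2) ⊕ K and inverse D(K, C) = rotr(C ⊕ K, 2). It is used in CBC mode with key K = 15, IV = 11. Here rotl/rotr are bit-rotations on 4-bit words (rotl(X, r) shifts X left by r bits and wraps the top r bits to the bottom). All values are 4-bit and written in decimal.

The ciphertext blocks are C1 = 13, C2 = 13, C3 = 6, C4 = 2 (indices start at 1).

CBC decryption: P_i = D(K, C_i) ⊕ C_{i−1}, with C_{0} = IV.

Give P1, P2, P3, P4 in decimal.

P1 = 3, P2 = 5, P3 = 11, P4 = 1

P1: D(K, 13) = 8; 8 ⊕ 11 = 3.
P2: D(K, 13) = 8; 8 ⊕ 13 = 5.
P3: D(K, 6) = 6; 6 ⊕ 13 = 11.
P4: D(K, 2) = 7; 7 ⊕ 6 = 1.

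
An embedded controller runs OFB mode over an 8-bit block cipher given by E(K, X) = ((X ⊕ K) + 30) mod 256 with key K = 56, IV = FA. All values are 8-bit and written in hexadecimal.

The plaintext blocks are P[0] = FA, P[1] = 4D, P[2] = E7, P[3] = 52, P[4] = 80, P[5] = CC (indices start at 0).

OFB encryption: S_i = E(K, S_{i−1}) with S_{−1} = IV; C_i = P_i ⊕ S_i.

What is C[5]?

C[0]: S = E(K, FA) = DC; FA ⊕ DC = 26.
C[1]: S = E(K, DC) = BA; 4D ⊕ BA = F7.
C[2]: S = E(K, BA) = 1C; E7 ⊕ 1C = FB.
C[3]: S = E(K, 1C) = 7A; 52 ⊕ 7A = 28.
C[4]: S = E(K, 7A) = 5C; 80 ⊕ 5C = DC.
C[5]: S = E(K, 5C) = 3A; CC ⊕ 3A = F6.

C[5] = F6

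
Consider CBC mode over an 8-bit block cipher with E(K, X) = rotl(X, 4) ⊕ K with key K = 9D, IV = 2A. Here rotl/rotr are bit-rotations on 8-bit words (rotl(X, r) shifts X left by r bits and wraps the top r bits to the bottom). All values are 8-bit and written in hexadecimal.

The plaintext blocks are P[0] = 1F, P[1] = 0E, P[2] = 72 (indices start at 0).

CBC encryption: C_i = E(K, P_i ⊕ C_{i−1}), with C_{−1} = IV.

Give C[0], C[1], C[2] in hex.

C[0]: P[0] ⊕ 2A = 35; E(K, 35) = CE.
C[1]: P[1] ⊕ CE = C0; E(K, C0) = 91.
C[2]: P[2] ⊕ 91 = E3; E(K, E3) = A3.

C[0] = CE, C[1] = 91, C[2] = A3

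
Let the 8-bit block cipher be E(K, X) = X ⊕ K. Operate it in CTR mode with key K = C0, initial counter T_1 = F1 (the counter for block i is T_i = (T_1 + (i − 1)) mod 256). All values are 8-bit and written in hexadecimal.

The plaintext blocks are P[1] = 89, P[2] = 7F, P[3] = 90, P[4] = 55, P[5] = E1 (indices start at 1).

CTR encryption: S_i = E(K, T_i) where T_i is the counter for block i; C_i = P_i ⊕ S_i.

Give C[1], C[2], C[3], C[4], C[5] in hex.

C[1]: T = F1, S = E(K, T) = 31; 89 ⊕ 31 = B8.
C[2]: T = F2, S = E(K, T) = 32; 7F ⊕ 32 = 4D.
C[3]: T = F3, S = E(K, T) = 33; 90 ⊕ 33 = A3.
C[4]: T = F4, S = E(K, T) = 34; 55 ⊕ 34 = 61.
C[5]: T = F5, S = E(K, T) = 35; E1 ⊕ 35 = D4.

C[1] = B8, C[2] = 4D, C[3] = A3, C[4] = 61, C[5] = D4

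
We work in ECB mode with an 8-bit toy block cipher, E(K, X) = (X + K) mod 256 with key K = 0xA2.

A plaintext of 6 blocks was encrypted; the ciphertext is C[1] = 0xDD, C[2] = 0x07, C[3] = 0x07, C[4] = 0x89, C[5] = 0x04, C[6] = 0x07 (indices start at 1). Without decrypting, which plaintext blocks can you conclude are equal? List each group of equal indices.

P[2] = P[3] = P[6]

ECB encrypts each block independently with the same key, so equal ciphertext blocks imply equal plaintext blocks.
C[2] = C[3] = C[6] = 0x07, so P[2] = P[3] = P[6].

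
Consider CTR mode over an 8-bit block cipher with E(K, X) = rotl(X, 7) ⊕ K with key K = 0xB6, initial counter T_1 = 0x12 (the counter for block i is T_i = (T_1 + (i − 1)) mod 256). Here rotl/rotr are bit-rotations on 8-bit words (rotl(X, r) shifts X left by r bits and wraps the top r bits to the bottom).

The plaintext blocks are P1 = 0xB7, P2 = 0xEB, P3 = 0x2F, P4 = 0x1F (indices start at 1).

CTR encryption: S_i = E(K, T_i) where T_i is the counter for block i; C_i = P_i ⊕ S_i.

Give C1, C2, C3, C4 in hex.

C1 = 0x08, C2 = 0xD4, C3 = 0x93, C4 = 0x23

C1: T = 0x12, S = E(K, T) = 0xBF; 0xB7 ⊕ 0xBF = 0x08.
C2: T = 0x13, S = E(K, T) = 0x3F; 0xEB ⊕ 0x3F = 0xD4.
C3: T = 0x14, S = E(K, T) = 0xBC; 0x2F ⊕ 0xBC = 0x93.
C4: T = 0x15, S = E(K, T) = 0x3C; 0x1F ⊕ 0x3C = 0x23.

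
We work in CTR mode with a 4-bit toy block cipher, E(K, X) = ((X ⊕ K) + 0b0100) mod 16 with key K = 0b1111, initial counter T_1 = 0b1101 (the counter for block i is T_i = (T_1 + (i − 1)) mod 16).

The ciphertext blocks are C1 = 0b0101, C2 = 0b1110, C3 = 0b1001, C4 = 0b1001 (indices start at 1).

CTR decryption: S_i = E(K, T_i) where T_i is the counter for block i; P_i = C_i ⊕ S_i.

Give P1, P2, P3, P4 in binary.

P1 = 0b0011, P2 = 0b1011, P3 = 0b1101, P4 = 0b1010

P1: T = 0b1101, S = E(K, T) = 0b0110; 0b0101 ⊕ 0b0110 = 0b0011.
P2: T = 0b1110, S = E(K, T) = 0b0101; 0b1110 ⊕ 0b0101 = 0b1011.
P3: T = 0b1111, S = E(K, T) = 0b0100; 0b1001 ⊕ 0b0100 = 0b1101.
P4: T = 0b0000, S = E(K, T) = 0b0011; 0b1001 ⊕ 0b0011 = 0b1010.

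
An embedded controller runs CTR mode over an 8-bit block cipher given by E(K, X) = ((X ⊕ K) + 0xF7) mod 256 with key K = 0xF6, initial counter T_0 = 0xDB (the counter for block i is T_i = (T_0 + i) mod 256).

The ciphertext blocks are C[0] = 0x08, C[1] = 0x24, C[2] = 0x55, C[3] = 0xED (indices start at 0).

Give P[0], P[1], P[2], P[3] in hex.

P[0] = 0x2C, P[1] = 0x05, P[2] = 0x77, P[3] = 0xF2

CTR decryption: S_i = E(K, T_i) where T_i is the counter for block i; P_i = C_i ⊕ S_i.
P[0]: T = 0xDB, S = E(K, T) = 0x24; 0x08 ⊕ 0x24 = 0x2C.
P[1]: T = 0xDC, S = E(K, T) = 0x21; 0x24 ⊕ 0x21 = 0x05.
P[2]: T = 0xDD, S = E(K, T) = 0x22; 0x55 ⊕ 0x22 = 0x77.
P[3]: T = 0xDE, S = E(K, T) = 0x1F; 0xED ⊕ 0x1F = 0xF2.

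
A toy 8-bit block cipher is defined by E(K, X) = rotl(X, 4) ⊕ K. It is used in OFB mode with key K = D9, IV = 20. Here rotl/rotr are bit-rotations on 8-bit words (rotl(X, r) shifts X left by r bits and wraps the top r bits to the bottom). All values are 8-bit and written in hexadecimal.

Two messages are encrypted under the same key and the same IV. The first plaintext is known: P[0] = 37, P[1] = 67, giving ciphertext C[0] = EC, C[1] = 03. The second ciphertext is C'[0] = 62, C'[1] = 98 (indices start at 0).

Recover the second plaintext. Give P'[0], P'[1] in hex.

In OFB with a reused IV, both messages share the same keystream S_i, so C_i ⊕ C'_i = P_i ⊕ P'_i and thus P'_i = P_i ⊕ C_i ⊕ C'_i.
P'[0]: 37 ⊕ EC ⊕ 62 = B9.
P'[1]: 67 ⊕ 03 ⊕ 98 = FC.

P'[0] = B9, P'[1] = FC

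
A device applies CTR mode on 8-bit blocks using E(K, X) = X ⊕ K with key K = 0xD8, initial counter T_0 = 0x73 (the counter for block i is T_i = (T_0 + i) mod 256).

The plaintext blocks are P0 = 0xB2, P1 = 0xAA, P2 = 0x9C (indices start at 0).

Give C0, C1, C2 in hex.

C0 = 0x19, C1 = 0x06, C2 = 0x31

CTR encryption: S_i = E(K, T_i) where T_i is the counter for block i; C_i = P_i ⊕ S_i.
C0: T = 0x73, S = E(K, T) = 0xAB; 0xB2 ⊕ 0xAB = 0x19.
C1: T = 0x74, S = E(K, T) = 0xAC; 0xAA ⊕ 0xAC = 0x06.
C2: T = 0x75, S = E(K, T) = 0xAD; 0x9C ⊕ 0xAD = 0x31.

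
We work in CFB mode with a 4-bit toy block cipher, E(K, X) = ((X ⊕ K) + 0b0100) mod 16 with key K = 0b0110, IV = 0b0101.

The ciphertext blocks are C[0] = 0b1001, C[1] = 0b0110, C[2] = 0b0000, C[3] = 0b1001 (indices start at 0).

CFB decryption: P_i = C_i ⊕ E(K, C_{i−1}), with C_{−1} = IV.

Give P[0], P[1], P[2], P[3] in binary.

P[0] = 0b1110, P[1] = 0b0101, P[2] = 0b0100, P[3] = 0b0011

P[0]: E(K, 0b0101) = 0b0111; 0b1001 ⊕ 0b0111 = 0b1110.
P[1]: E(K, 0b1001) = 0b0011; 0b0110 ⊕ 0b0011 = 0b0101.
P[2]: E(K, 0b0110) = 0b0100; 0b0000 ⊕ 0b0100 = 0b0100.
P[3]: E(K, 0b0000) = 0b1010; 0b1001 ⊕ 0b1010 = 0b0011.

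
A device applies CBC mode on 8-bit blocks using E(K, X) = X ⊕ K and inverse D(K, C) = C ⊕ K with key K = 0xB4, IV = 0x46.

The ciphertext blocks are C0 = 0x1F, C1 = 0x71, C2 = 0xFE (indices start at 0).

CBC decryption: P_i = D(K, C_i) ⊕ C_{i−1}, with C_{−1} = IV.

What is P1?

P1: D(K, 0x71) = 0xC5; 0xC5 ⊕ 0x1F = 0xDA.

P1 = 0xDA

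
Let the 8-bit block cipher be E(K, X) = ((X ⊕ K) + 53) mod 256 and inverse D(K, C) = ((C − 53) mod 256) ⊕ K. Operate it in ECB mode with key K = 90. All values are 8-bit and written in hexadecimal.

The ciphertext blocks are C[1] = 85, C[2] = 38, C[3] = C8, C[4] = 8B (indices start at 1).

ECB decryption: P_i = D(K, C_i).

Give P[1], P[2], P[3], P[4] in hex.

P[1] = A2, P[2] = 75, P[3] = E5, P[4] = A8

P[1]: D(K, 85) = A2.
P[2]: D(K, 38) = 75.
P[3]: D(K, C8) = E5.
P[4]: D(K, 8B) = A8.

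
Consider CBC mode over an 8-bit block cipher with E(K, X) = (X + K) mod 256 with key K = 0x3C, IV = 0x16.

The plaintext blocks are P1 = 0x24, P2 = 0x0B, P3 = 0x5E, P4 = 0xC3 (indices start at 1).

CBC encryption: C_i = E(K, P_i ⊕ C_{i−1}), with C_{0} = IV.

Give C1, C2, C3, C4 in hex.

C1: P1 ⊕ 0x16 = 0x32; E(K, 0x32) = 0x6E.
C2: P2 ⊕ 0x6E = 0x65; E(K, 0x65) = 0xA1.
C3: P3 ⊕ 0xA1 = 0xFF; E(K, 0xFF) = 0x3B.
C4: P4 ⊕ 0x3B = 0xF8; E(K, 0xF8) = 0x34.

C1 = 0x6E, C2 = 0xA1, C3 = 0x3B, C4 = 0x34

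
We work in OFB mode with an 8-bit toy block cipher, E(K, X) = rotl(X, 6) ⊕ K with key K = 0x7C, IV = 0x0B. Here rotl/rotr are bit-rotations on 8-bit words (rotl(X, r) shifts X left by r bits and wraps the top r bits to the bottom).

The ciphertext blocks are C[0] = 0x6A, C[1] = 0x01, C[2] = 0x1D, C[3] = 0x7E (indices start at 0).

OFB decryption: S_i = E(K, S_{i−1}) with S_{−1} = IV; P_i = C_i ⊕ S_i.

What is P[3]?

P[0]: S = E(K, 0x0B) = 0xBE; 0x6A ⊕ 0xBE = 0xD4.
P[1]: S = E(K, 0xBE) = 0xD3; 0x01 ⊕ 0xD3 = 0xD2.
P[2]: S = E(K, 0xD3) = 0x88; 0x1D ⊕ 0x88 = 0x95.
P[3]: S = E(K, 0x88) = 0x5E; 0x7E ⊕ 0x5E = 0x20.

P[3] = 0x20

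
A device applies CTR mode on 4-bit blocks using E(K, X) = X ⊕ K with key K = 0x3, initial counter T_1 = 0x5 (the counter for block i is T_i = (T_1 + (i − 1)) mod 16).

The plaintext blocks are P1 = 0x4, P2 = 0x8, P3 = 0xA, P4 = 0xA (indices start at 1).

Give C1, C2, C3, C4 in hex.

CTR encryption: S_i = E(K, T_i) where T_i is the counter for block i; C_i = P_i ⊕ S_i.
C1: T = 0x5, S = E(K, T) = 0x6; 0x4 ⊕ 0x6 = 0x2.
C2: T = 0x6, S = E(K, T) = 0x5; 0x8 ⊕ 0x5 = 0xD.
C3: T = 0x7, S = E(K, T) = 0x4; 0xA ⊕ 0x4 = 0xE.
C4: T = 0x8, S = E(K, T) = 0xB; 0xA ⊕ 0xB = 0x1.

C1 = 0x2, C2 = 0xD, C3 = 0xE, C4 = 0x1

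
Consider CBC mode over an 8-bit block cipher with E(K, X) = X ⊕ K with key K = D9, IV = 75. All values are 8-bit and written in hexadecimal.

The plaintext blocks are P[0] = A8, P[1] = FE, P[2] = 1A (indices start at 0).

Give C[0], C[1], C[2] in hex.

C[0] = 04, C[1] = 23, C[2] = E0

CBC encryption: C_i = E(K, P_i ⊕ C_{i−1}), with C_{−1} = IV.
C[0]: P[0] ⊕ 75 = DD; E(K, DD) = 04.
C[1]: P[1] ⊕ 04 = FA; E(K, FA) = 23.
C[2]: P[2] ⊕ 23 = 39; E(K, 39) = E0.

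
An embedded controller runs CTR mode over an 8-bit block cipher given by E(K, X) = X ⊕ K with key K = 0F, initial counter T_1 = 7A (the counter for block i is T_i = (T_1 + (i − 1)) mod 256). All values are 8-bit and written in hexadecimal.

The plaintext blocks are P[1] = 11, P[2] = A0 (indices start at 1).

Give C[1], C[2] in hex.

C[1] = 64, C[2] = D4

CTR encryption: S_i = E(K, T_i) where T_i is the counter for block i; C_i = P_i ⊕ S_i.
C[1]: T = 7A, S = E(K, T) = 75; 11 ⊕ 75 = 64.
C[2]: T = 7B, S = E(K, T) = 74; A0 ⊕ 74 = D4.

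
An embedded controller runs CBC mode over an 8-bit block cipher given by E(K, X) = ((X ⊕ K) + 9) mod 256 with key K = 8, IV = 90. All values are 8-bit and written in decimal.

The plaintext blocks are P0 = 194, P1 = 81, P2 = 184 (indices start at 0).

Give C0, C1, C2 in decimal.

CBC encryption: C_i = E(K, P_i ⊕ C_{i−1}), with C_{−1} = IV.
C0: P0 ⊕ 90 = 152; E(K, 152) = 153.
C1: P1 ⊕ 153 = 200; E(K, 200) = 201.
C2: P2 ⊕ 201 = 113; E(K, 113) = 130.

C0 = 153, C1 = 201, C2 = 130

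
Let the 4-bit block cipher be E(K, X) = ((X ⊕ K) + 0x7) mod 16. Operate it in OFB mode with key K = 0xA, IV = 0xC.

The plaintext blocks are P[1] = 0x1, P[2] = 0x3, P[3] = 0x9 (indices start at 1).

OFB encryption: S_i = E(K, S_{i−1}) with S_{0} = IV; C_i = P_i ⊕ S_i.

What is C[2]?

C[1]: S = E(K, 0xC) = 0xD; 0x1 ⊕ 0xD = 0xC.
C[2]: S = E(K, 0xD) = 0xE; 0x3 ⊕ 0xE = 0xD.

C[2] = 0xD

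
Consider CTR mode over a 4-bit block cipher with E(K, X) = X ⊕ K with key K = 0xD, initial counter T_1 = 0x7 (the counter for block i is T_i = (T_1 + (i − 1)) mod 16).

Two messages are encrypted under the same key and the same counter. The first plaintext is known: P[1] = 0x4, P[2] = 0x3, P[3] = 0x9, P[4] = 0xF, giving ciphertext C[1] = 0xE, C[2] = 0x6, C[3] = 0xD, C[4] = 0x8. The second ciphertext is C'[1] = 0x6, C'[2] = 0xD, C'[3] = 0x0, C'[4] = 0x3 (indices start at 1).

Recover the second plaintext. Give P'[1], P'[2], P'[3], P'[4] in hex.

In CTR with a reused counter, both messages share the same keystream S_i, so C_i ⊕ C'_i = P_i ⊕ P'_i and thus P'_i = P_i ⊕ C_i ⊕ C'_i.
P'[1]: 0x4 ⊕ 0xE ⊕ 0x6 = 0xC.
P'[2]: 0x3 ⊕ 0x6 ⊕ 0xD = 0x8.
P'[3]: 0x9 ⊕ 0xD ⊕ 0x0 = 0x4.
P'[4]: 0xF ⊕ 0x8 ⊕ 0x3 = 0x4.

P'[1] = 0xC, P'[2] = 0x8, P'[3] = 0x4, P'[4] = 0x4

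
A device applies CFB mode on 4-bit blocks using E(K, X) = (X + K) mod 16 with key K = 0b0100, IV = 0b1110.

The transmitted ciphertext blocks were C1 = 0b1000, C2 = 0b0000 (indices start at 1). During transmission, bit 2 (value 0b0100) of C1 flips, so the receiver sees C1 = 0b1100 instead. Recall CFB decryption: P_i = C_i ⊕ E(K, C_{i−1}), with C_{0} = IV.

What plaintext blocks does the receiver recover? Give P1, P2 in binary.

P1 = 0b1110, P2 = 0b0000

Only C1 changed, to 0b1100. In CFB, a change in C_i flips the same bit in P_i and garbles P_{i+1}. Decrypting the received ciphertext:
P1: E(K, 0b1110) = 0b0010; 0b1100 ⊕ 0b0010 = 0b1110.
P2: E(K, 0b1100) = 0b0000; 0b0000 ⊕ 0b0000 = 0b0000.
Blocks that differ from the original plaintext: P1, P2.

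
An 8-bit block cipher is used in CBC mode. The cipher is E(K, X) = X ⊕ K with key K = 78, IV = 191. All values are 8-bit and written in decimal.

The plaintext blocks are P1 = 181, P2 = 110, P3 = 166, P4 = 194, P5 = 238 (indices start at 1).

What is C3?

C3 = 140

CBC encryption: C_i = E(K, P_i ⊕ C_{i−1}), with C_{0} = IV.
C1: P1 ⊕ 191 = 10; E(K, 10) = 68.
C2: P2 ⊕ 68 = 42; E(K, 42) = 100.
C3: P3 ⊕ 100 = 194; E(K, 194) = 140.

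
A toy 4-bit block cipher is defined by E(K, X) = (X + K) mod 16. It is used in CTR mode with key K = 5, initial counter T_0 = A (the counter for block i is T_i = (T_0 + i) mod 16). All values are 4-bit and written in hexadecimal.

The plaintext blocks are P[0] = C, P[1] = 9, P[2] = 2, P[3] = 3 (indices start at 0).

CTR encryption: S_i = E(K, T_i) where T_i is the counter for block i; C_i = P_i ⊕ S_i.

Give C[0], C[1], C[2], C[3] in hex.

C[0]: T = A, S = E(K, T) = F; C ⊕ F = 3.
C[1]: T = B, S = E(K, T) = 0; 9 ⊕ 0 = 9.
C[2]: T = C, S = E(K, T) = 1; 2 ⊕ 1 = 3.
C[3]: T = D, S = E(K, T) = 2; 3 ⊕ 2 = 1.

C[0] = 3, C[1] = 9, C[2] = 3, C[3] = 1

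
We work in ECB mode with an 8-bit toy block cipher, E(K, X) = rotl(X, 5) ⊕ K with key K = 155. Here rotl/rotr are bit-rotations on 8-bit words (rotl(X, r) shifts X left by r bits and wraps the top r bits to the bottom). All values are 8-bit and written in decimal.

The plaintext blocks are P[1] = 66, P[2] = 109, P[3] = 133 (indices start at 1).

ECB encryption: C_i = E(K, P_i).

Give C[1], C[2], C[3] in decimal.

C[1]: E(K, 66) = 211.
C[2]: E(K, 109) = 54.
C[3]: E(K, 133) = 43.

C[1] = 211, C[2] = 54, C[3] = 43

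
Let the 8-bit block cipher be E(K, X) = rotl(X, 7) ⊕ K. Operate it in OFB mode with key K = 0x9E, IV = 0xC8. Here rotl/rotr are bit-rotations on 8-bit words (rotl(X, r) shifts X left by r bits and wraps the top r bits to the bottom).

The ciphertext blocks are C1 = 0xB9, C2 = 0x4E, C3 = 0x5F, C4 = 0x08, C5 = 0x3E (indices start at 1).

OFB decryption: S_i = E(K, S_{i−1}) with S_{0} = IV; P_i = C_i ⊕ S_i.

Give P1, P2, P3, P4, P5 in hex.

P1 = 0x43, P2 = 0xAD, P3 = 0x30, P4 = 0x21, P5 = 0x34

P1: S = E(K, 0xC8) = 0xFA; 0xB9 ⊕ 0xFA = 0x43.
P2: S = E(K, 0xFA) = 0xE3; 0x4E ⊕ 0xE3 = 0xAD.
P3: S = E(K, 0xE3) = 0x6F; 0x5F ⊕ 0x6F = 0x30.
P4: S = E(K, 0x6F) = 0x29; 0x08 ⊕ 0x29 = 0x21.
P5: S = E(K, 0x29) = 0x0A; 0x3E ⊕ 0x0A = 0x34.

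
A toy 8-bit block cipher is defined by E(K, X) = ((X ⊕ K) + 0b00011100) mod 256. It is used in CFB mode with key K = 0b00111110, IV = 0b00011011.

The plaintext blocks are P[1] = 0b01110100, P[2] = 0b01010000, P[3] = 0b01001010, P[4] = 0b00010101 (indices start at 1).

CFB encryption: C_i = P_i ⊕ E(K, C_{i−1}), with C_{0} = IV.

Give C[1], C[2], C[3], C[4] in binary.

C[1]: E(K, 0b00011011) = 0b01000001; 0b01110100 ⊕ 0b01000001 = 0b00110101.
C[2]: E(K, 0b00110101) = 0b00100111; 0b01010000 ⊕ 0b00100111 = 0b01110111.
C[3]: E(K, 0b01110111) = 0b01100101; 0b01001010 ⊕ 0b01100101 = 0b00101111.
C[4]: E(K, 0b00101111) = 0b00101101; 0b00010101 ⊕ 0b00101101 = 0b00111000.

C[1] = 0b00110101, C[2] = 0b01110111, C[3] = 0b00101111, C[4] = 0b00111000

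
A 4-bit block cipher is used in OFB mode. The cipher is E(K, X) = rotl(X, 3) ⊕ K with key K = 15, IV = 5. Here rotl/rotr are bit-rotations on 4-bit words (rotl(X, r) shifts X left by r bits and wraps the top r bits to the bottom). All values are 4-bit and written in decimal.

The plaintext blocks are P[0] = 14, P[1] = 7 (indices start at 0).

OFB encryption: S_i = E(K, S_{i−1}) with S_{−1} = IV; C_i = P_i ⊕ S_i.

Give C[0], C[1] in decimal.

C[0]: S = E(K, 5) = 5; 14 ⊕ 5 = 11.
C[1]: S = E(K, 5) = 5; 7 ⊕ 5 = 2.

C[0] = 11, C[1] = 2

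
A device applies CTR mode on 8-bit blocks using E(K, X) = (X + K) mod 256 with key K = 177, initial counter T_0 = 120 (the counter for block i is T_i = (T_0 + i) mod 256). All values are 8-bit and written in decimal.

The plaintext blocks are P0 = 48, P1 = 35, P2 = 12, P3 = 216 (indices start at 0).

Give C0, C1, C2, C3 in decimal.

C0 = 25, C1 = 9, C2 = 39, C3 = 244

CTR encryption: S_i = E(K, T_i) where T_i is the counter for block i; C_i = P_i ⊕ S_i.
C0: T = 120, S = E(K, T) = 41; 48 ⊕ 41 = 25.
C1: T = 121, S = E(K, T) = 42; 35 ⊕ 42 = 9.
C2: T = 122, S = E(K, T) = 43; 12 ⊕ 43 = 39.
C3: T = 123, S = E(K, T) = 44; 216 ⊕ 44 = 244.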